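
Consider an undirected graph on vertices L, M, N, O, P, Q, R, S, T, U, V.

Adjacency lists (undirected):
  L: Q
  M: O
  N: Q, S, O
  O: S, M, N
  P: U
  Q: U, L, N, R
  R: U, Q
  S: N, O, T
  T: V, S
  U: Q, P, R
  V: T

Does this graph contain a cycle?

Yes

DFS, tracking each vertex's parent; an edge to a visited non-parent vertex closes a cycle.
Start from S:
visit S (parent –)
  visit N (parent S)
    visit Q (parent N)
      visit U (parent Q)
        U–Q: parent, skip
        visit P (parent U)
          P–U: parent, skip
        visit R (parent U)
          R–U: parent, skip
          R–Q: Q visited and ≠ parent → cycle
Cycle: Q – U – R – Q.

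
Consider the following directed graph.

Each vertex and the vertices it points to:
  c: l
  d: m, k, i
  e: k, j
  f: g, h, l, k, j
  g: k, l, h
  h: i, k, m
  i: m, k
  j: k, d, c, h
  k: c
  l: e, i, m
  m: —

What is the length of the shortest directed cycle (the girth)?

4

For each vertex v, BFS finds the shortest path from v back to v.
The shortest such closed walk is j → c → l → e → j, length 4.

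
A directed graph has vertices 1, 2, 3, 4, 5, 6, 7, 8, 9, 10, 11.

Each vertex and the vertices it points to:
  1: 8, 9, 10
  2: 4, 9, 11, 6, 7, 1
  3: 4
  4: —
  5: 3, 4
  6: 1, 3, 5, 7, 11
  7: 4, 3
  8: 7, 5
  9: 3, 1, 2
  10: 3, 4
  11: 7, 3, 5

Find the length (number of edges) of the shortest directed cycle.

2

For each vertex v, BFS finds the shortest path from v back to v.
The shortest such closed walk is 2 → 9 → 2, length 2.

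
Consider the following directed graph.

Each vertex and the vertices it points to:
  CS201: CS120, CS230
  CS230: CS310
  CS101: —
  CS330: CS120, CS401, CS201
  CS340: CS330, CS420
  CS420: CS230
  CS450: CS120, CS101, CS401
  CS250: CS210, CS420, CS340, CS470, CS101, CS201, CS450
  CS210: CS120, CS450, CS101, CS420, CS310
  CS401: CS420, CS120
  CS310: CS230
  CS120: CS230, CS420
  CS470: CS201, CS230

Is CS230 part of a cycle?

Yes

CS230 is on a cycle iff CS230 can reach itself via ≥1 edge.
CS230 → CS310 → CS230 — yes.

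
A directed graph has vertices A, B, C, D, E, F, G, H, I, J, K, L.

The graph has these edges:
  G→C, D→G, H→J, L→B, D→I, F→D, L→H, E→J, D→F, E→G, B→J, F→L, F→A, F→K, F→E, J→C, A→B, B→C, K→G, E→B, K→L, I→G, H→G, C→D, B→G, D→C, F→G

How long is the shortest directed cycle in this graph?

2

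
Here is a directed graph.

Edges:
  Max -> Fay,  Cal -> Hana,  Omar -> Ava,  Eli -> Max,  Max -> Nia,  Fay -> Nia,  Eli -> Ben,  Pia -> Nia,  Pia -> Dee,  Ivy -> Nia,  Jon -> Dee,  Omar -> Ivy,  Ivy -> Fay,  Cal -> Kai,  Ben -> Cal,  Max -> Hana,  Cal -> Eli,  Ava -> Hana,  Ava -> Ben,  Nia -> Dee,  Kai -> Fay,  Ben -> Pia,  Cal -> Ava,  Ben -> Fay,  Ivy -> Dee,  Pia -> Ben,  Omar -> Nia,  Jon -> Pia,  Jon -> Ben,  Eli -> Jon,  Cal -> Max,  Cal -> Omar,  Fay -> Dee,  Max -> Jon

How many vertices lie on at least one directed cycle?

8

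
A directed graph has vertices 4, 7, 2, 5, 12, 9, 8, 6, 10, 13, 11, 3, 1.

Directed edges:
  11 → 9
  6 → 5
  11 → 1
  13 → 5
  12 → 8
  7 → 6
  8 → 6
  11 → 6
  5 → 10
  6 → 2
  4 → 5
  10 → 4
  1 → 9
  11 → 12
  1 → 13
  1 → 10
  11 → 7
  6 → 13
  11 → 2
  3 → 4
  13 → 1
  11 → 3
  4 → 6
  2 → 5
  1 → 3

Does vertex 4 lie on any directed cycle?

Yes

4 is on a cycle iff 4 can reach itself via ≥1 edge.
4 → 5 → 10 → 4 — yes.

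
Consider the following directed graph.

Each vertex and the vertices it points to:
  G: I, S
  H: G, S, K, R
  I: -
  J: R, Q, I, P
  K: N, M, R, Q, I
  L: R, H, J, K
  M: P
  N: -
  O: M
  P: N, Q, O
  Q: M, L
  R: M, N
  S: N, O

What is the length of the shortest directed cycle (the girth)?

3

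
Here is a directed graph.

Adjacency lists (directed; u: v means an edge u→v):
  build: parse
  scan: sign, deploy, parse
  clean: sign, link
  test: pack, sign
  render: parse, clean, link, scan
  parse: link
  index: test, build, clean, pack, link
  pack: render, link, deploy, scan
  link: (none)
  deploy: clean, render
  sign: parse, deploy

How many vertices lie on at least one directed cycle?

A vertex is on a directed cycle iff it belongs to a strongly connected component of size ≥ 2 (or has a self-loop).
The vertices on cycles are {scan, sign, clean, deploy, render} — 5 in total.

5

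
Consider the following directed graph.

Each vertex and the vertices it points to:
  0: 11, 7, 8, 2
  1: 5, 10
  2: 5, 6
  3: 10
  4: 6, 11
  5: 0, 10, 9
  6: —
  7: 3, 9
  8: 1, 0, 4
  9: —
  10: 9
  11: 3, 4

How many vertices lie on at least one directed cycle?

A vertex is on a directed cycle iff it belongs to a strongly connected component of size ≥ 2 (or has a self-loop).
The vertices on cycles are {0, 1, 2, 4, 5, 8, 11} — 7 in total.

7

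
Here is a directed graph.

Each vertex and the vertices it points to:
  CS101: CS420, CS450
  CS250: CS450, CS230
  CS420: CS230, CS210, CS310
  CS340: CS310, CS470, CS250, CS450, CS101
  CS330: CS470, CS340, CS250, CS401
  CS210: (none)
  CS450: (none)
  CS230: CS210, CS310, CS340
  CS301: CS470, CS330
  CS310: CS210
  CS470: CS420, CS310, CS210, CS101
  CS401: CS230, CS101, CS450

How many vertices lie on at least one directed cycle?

A vertex is on a directed cycle iff it belongs to a strongly connected component of size ≥ 2 (or has a self-loop).
The vertices on cycles are {CS101, CS230, CS250, CS340, CS420, CS470} — 6 in total.

6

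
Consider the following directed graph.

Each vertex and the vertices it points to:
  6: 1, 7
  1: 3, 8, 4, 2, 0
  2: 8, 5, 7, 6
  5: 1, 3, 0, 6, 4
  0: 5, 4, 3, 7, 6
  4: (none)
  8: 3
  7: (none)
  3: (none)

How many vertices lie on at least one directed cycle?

A vertex is on a directed cycle iff it belongs to a strongly connected component of size ≥ 2 (or has a self-loop).
The vertices on cycles are {0, 1, 2, 5, 6} — 5 in total.

5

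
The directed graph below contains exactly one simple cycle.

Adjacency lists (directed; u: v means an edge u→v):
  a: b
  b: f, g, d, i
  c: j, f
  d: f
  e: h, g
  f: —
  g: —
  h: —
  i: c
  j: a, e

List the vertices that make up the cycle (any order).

DFS with gray/black marking from j:
j gray
  a gray
    b gray
      f gray
      f black
      g gray
      g black
      d gray
        d→f: f black — skip
      d black
      i gray
        c gray
          c→j: j is gray → back edge
Back edge closes the cycle j → a → b → i → c → j; its vertices are {a, b, c, i, j}.

a, b, c, i, j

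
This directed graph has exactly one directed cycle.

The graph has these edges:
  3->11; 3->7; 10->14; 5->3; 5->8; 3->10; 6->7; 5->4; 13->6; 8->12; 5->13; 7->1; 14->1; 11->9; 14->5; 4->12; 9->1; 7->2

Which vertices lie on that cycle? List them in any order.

DFS with gray/black marking from 5:
5 gray
  3 gray
    10 gray
      14 gray
        14→5: 5 is gray → back edge
Back edge closes the cycle 5 → 3 → 10 → 14 → 5; its vertices are {3, 5, 10, 14}.

3, 5, 10, 14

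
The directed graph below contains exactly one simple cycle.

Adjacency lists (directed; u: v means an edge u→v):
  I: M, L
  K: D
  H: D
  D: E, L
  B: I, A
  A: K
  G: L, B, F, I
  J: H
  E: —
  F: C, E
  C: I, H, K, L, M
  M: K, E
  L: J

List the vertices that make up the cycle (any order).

D, H, J, L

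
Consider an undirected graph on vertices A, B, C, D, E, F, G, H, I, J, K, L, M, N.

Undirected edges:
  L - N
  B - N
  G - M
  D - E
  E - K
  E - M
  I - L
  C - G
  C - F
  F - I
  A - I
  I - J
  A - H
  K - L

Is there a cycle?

DFS, tracking each vertex's parent; an edge to a visited non-parent vertex closes a cycle.
Start from K:
visit K (parent –)
  visit E (parent K)
    visit D (parent E)
      D–E: parent, skip
    E–K: parent, skip
    visit M (parent E)
      M–E: parent, skip
      visit G (parent M)
        visit C (parent G)
          C–G: parent, skip
          visit F (parent C)
            F–C: parent, skip
            visit I (parent F)
              visit J (parent I)
                J–I: parent, skip
              visit A (parent I)
                A–I: parent, skip
                visit H (parent A)
                  H–A: parent, skip
              I–F: parent, skip
              visit L (parent I)
                L–K: K visited and ≠ parent → cycle
Cycle: K – E – M – G – C – F – I – L – K.

Yes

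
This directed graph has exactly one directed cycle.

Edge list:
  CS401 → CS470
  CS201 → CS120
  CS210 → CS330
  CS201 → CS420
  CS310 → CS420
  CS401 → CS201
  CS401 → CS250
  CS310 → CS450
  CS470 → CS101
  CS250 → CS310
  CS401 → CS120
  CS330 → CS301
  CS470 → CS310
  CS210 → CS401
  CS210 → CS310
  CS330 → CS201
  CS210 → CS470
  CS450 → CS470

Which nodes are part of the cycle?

CS310, CS450, CS470

DFS with gray/black marking from CS310:
CS310 gray
  CS450 gray
    CS470 gray
      CS101 gray
      CS101 black
      CS470→CS310: CS310 is gray → back edge
Back edge closes the cycle CS310 → CS450 → CS470 → CS310; its vertices are {CS310, CS450, CS470}.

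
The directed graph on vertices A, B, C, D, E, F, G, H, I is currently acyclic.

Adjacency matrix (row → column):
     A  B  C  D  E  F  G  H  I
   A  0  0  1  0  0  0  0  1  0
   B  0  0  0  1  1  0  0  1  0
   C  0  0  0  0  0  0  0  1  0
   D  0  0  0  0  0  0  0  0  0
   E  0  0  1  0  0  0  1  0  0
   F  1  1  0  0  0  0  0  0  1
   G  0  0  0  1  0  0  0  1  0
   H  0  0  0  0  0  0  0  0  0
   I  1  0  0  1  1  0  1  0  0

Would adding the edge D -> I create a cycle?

Yes

Adding D→I creates a cycle iff I can already reach D.
Path from I: I → D.
So I → … → D → I is a cycle.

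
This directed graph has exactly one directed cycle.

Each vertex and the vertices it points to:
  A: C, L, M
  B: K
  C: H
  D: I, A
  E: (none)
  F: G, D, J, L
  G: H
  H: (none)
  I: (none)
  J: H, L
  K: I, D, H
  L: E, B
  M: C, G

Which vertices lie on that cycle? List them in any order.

A, B, D, K, L

DFS with gray/black marking from L:
L gray
  E gray
  E black
  B gray
    K gray
      I gray
      I black
      D gray
        D→I: I black — skip
        A gray
          C gray
            H gray
            H black
          C black
          A→L: L is gray → back edge
Back edge closes the cycle L → B → K → D → A → L; its vertices are {A, B, D, K, L}.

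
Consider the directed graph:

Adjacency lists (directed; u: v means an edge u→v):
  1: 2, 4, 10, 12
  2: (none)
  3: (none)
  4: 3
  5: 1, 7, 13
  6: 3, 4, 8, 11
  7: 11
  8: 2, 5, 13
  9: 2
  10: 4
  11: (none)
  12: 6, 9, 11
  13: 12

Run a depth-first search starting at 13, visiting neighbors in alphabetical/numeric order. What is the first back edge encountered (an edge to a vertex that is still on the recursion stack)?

DFS from 13 (visiting neighbors in alphabetical/numeric order); mark gray on enter, black on exit:
13 gray
  12 gray
    6 gray
      3 gray
      3 black
      4 gray
        4→3: 3 black — skip
      4 black
      8 gray
        2 gray
        2 black
        5 gray
          1 gray
            1→2: 2 black — skip
            1→4: 4 black — skip
            10 gray
              10→4: 4 black — skip
            10 black
            1→12: 12 is gray → back edge
First back edge: 1 → 12.

1→12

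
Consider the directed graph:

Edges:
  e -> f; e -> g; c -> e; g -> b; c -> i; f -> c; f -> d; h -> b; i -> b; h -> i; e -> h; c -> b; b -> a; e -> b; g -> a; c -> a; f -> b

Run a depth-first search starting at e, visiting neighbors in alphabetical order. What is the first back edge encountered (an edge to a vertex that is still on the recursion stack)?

DFS from e (visiting neighbors in alphabetical order); mark gray on enter, black on exit:
e gray
  b gray
    a gray
    a black
  b black
  f gray
    f→b: b black — skip
    c gray
      c→a: a black — skip
      c→b: b black — skip
      c→e: e is gray → back edge
First back edge: c → e.

c→e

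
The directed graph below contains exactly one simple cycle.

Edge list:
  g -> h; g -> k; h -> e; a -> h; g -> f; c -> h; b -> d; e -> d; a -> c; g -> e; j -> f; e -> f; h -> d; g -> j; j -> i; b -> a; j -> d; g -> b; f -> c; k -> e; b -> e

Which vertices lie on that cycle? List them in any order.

DFS with gray/black marking from e:
e gray
  f gray
    c gray
      h gray
        h→e: e is gray → back edge
Back edge closes the cycle e → f → c → h → e; its vertices are {c, e, f, h}.

c, e, f, h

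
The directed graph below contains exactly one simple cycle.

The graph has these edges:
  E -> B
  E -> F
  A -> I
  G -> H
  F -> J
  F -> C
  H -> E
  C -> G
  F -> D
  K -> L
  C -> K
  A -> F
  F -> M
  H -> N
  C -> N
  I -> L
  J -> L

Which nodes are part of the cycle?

DFS with gray/black marking from F:
F gray
  J gray
    L gray
    L black
  J black
  M gray
  M black
  C gray
    G gray
      H gray
        N gray
        N black
        E gray
          E→F: F is gray → back edge
Back edge closes the cycle F → C → G → H → E → F; its vertices are {C, E, F, G, H}.

C, E, F, G, H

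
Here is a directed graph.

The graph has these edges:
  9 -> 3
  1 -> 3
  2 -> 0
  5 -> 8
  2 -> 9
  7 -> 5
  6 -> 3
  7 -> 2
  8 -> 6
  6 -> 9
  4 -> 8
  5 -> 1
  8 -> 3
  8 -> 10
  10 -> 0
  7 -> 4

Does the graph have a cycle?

No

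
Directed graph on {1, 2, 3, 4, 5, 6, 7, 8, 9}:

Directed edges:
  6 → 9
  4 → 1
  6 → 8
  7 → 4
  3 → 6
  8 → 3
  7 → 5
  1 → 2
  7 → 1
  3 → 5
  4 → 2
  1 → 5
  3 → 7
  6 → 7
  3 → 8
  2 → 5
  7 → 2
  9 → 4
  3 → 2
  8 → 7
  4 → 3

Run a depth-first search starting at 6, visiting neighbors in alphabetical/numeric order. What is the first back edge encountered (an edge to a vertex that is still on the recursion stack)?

3->6

DFS from 6 (visiting neighbors in alphabetical/numeric order); mark gray on enter, black on exit:
6 gray
  7 gray
    1 gray
      2 gray
        5 gray
        5 black
      2 black
      1→5: 5 black — skip
    1 black
    7→2: 2 black — skip
    4 gray
      4→1: 1 black — skip
      4→2: 2 black — skip
      3 gray
        3→2: 2 black — skip
        3→5: 5 black — skip
        3→6: 6 is gray → back edge
First back edge: 3 → 6.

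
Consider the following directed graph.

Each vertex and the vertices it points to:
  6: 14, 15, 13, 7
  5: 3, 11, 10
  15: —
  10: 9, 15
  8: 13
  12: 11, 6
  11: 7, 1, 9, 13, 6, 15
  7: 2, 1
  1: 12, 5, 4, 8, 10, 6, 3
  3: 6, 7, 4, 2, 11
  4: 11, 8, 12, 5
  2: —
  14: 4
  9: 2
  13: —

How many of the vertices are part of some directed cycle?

A vertex is on a directed cycle iff it belongs to a strongly connected component of size ≥ 2 (or has a self-loop).
The vertices on cycles are {1, 3, 4, 5, 6, 7, 11, 12, 14} — 9 in total.

9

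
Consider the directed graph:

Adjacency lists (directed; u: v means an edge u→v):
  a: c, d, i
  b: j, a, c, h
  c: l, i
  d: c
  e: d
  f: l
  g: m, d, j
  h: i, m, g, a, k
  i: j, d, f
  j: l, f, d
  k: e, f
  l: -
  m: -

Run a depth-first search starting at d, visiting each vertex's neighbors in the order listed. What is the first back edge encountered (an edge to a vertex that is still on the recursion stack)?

j→d

DFS from d (visiting each vertex's neighbors in the order listed); mark gray on enter, black on exit:
d gray
  c gray
    l gray
    l black
    i gray
      j gray
        j→l: l black — skip
        f gray
          f→l: l black — skip
        f black
        j→d: d is gray → back edge
First back edge: j → d.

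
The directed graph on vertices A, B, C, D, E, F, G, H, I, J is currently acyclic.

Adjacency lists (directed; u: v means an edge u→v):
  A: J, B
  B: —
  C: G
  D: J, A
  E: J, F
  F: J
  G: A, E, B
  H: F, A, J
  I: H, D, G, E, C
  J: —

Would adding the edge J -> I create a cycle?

Adding J→I creates a cycle iff I can already reach J.
Path from I: I → D → J.
So I → … → J → I is a cycle.

Yes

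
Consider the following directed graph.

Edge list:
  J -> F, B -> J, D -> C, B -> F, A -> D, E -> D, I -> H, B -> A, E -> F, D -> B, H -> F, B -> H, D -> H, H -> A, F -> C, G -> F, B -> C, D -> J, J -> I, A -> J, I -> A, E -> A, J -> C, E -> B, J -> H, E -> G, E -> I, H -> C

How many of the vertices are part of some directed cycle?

A vertex is on a directed cycle iff it belongs to a strongly connected component of size ≥ 2 (or has a self-loop).
The vertices on cycles are {A, B, D, H, I, J} — 6 in total.

6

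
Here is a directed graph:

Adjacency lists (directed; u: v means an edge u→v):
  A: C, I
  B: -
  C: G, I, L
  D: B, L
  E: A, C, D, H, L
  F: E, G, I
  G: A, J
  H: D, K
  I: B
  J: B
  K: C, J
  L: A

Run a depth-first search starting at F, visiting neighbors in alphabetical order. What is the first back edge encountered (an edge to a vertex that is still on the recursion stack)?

G->A

DFS from F (visiting neighbors in alphabetical order); mark gray on enter, black on exit:
F gray
  E gray
    A gray
      C gray
        G gray
          G→A: A is gray → back edge
First back edge: G → A.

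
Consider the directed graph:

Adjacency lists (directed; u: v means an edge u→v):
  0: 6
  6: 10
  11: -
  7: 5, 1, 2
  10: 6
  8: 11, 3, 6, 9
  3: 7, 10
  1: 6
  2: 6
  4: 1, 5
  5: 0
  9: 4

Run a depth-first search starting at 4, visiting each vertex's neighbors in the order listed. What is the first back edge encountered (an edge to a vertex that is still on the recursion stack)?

DFS from 4 (visiting each vertex's neighbors in the order listed); mark gray on enter, black on exit:
4 gray
  1 gray
    6 gray
      10 gray
        10→6: 6 is gray → back edge
First back edge: 10 → 6.

10→6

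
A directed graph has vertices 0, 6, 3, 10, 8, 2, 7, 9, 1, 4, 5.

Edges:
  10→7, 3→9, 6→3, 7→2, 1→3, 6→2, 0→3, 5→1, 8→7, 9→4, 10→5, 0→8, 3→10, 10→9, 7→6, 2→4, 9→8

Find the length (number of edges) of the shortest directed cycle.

4

For each vertex v, BFS finds the shortest path from v back to v.
The shortest such closed walk is 3 → 10 → 7 → 6 → 3, length 4.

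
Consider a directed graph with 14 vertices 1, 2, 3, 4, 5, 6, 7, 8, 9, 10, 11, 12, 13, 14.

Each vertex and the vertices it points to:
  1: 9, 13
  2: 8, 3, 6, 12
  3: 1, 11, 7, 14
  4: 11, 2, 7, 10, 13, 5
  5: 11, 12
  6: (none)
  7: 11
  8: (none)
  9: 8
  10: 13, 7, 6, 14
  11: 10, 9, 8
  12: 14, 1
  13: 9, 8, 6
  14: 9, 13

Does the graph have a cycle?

DFS with white/gray/black marking, starting from 5:
5 gray
  11 gray
    10 gray
      13 gray
        9 gray
          8 gray
          8 black
        9 black
        13→8: 8 black — skip
        6 gray
        6 black
      13 black
      7 gray
        7→11: 11 is gray → back edge
Back edge found, so a cycle exists: 11 → 10 → 7 → 11.

Yes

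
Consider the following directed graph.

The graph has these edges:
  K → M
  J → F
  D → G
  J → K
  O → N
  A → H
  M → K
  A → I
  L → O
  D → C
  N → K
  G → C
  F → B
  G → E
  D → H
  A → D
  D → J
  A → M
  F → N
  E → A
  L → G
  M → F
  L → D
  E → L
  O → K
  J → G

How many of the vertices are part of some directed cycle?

A vertex is on a directed cycle iff it belongs to a strongly connected component of size ≥ 2 (or has a self-loop).
The vertices on cycles are {A, D, E, F, G, J, K, L, M, N} — 10 in total.

10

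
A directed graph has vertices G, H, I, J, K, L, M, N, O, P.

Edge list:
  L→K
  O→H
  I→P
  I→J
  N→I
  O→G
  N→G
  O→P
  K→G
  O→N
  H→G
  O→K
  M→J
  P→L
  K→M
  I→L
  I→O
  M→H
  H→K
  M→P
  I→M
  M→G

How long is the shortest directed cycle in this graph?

3

For each vertex v, BFS finds the shortest path from v back to v.
The shortest such closed walk is I → O → N → I, length 3.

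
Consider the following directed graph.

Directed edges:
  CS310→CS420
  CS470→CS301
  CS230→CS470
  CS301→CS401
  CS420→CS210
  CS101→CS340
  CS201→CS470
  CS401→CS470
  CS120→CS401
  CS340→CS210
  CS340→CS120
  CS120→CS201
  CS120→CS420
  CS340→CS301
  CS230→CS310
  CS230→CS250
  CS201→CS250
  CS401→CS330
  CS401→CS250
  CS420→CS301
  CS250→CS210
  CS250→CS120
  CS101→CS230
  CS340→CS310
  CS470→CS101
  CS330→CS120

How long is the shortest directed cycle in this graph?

3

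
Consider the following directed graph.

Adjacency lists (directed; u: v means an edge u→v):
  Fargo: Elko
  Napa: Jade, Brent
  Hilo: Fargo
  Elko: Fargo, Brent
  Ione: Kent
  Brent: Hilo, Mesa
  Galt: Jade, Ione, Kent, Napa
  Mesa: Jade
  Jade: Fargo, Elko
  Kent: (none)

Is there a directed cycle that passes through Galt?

Galt lies on a cycle iff there is a path from Galt back to itself.
Exploring from Galt, it never reaches itself; equivalently, its strongly connected component is a singleton.

No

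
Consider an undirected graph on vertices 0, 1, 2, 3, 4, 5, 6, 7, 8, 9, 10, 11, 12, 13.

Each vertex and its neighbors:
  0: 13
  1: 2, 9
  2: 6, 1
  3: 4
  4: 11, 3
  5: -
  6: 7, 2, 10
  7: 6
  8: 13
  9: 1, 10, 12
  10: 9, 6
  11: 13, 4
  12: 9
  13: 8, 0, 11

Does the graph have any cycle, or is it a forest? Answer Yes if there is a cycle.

Yes

DFS, tracking each vertex's parent; an edge to a visited non-parent vertex closes a cycle.
Start from 6:
visit 6 (parent –)
  visit 7 (parent 6)
    7–6: parent, skip
  visit 2 (parent 6)
    2–6: parent, skip
    visit 1 (parent 2)
      1–2: parent, skip
      visit 9 (parent 1)
        9–1: parent, skip
        visit 10 (parent 9)
          10–9: parent, skip
          10–6: 6 visited and ≠ parent → cycle
Cycle: 6 – 2 – 1 – 9 – 10 – 6.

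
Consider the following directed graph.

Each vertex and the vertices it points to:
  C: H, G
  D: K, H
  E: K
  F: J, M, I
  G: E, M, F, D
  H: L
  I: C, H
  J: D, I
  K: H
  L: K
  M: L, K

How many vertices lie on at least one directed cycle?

A vertex is on a directed cycle iff it belongs to a strongly connected component of size ≥ 2 (or has a self-loop).
The vertices on cycles are {C, F, G, H, I, J, K, L} — 8 in total.

8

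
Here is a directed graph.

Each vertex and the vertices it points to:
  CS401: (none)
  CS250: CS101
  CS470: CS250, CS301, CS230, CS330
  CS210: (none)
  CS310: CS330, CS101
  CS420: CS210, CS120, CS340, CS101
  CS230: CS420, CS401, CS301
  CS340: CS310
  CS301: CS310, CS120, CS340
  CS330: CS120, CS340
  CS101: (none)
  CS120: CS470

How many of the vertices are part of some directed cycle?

A vertex is on a directed cycle iff it belongs to a strongly connected component of size ≥ 2 (or has a self-loop).
The vertices on cycles are {CS120, CS230, CS301, CS310, CS330, CS340, CS420, CS470} — 8 in total.

8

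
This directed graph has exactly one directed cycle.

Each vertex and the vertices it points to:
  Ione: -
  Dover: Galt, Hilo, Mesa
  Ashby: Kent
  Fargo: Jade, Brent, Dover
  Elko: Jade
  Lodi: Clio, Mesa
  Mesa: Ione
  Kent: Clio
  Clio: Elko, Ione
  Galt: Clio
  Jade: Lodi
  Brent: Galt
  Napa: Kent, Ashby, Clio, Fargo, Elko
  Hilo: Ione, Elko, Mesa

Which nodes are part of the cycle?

Clio, Elko, Jade, Lodi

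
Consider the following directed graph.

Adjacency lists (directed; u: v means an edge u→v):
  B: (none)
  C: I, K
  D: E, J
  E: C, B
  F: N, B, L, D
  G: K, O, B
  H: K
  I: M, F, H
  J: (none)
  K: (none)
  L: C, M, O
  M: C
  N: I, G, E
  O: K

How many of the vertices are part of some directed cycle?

8

A vertex is on a directed cycle iff it belongs to a strongly connected component of size ≥ 2 (or has a self-loop).
The vertices on cycles are {C, D, E, F, I, L, M, N} — 8 in total.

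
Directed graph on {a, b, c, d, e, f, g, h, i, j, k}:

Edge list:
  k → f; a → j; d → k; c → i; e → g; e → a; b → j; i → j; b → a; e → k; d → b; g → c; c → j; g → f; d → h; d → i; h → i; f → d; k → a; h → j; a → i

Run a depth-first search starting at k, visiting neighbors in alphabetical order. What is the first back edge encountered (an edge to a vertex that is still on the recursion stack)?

DFS from k (visiting neighbors in alphabetical order); mark gray on enter, black on exit:
k gray
  a gray
    i gray
      j gray
      j black
    i black
    a→j: j black — skip
  a black
  f gray
    d gray
      b gray
        b→a: a black — skip
        b→j: j black — skip
      b black
      h gray
        h→i: i black — skip
        h→j: j black — skip
      h black
      d→i: i black — skip
      d→k: k is gray → back edge
First back edge: d → k.

d->k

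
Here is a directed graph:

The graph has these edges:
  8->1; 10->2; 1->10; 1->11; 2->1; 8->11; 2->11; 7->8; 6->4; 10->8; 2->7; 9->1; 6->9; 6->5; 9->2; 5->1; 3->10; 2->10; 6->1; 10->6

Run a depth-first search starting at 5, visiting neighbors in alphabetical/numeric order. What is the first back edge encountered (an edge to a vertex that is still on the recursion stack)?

DFS from 5 (visiting neighbors in alphabetical/numeric order); mark gray on enter, black on exit:
5 gray
  1 gray
    10 gray
      2 gray
        2→1: 1 is gray → back edge
First back edge: 2 → 1.

2→1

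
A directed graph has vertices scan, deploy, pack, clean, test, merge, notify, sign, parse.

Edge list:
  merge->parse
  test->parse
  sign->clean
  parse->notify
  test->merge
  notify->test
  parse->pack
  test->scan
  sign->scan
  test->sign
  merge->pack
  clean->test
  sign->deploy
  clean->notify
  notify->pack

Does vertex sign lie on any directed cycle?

Yes

sign is on a cycle iff sign can reach itself via ≥1 edge.
sign → clean → test → sign — yes.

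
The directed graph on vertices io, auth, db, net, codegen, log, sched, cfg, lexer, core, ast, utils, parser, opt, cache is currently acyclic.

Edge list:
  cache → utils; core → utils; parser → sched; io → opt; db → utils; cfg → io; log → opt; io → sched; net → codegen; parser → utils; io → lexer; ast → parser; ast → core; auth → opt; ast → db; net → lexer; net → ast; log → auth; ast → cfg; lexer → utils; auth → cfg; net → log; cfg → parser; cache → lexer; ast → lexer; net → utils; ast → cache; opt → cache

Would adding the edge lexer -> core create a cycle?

No

Adding lexer→core creates a cycle iff core can already reach lexer.
Explore from core: no path reaches lexer. The graph stays acyclic.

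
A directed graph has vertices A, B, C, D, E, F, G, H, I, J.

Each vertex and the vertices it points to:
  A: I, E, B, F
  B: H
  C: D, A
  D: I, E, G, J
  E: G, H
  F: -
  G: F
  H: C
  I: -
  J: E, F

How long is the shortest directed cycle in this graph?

For each vertex v, BFS finds the shortest path from v back to v.
The shortest such closed walk is C → A → B → H → C, length 4.

4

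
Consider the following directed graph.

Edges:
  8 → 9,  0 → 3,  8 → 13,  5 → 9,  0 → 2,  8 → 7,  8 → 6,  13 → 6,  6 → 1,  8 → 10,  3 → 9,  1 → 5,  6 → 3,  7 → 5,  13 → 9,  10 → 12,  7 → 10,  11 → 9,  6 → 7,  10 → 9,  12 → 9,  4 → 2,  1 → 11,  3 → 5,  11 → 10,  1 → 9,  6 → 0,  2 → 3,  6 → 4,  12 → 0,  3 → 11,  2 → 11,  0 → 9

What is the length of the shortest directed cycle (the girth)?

5

For each vertex v, BFS finds the shortest path from v back to v.
The shortest such closed walk is 0 → 3 → 11 → 10 → 12 → 0, length 5.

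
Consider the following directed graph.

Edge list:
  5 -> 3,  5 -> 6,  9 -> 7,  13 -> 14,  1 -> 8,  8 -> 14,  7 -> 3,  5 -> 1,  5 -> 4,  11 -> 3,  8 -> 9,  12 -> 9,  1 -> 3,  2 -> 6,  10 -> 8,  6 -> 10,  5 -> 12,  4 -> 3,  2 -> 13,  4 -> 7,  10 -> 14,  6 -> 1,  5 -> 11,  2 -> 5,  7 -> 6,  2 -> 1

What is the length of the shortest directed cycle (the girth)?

For each vertex v, BFS finds the shortest path from v back to v.
The shortest such closed walk is 1 → 8 → 9 → 7 → 6 → 1, length 5.

5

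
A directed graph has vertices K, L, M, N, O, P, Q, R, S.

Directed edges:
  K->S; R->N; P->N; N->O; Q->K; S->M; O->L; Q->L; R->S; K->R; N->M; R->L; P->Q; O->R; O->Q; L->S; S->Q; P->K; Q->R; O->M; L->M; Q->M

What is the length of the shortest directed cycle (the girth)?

3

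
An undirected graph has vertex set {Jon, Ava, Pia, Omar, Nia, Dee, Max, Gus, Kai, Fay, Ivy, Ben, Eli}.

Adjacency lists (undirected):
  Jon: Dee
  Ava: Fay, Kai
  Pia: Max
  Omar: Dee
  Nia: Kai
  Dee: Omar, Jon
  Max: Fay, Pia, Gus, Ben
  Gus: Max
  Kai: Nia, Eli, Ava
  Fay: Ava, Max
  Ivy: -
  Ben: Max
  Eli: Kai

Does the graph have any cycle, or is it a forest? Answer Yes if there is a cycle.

No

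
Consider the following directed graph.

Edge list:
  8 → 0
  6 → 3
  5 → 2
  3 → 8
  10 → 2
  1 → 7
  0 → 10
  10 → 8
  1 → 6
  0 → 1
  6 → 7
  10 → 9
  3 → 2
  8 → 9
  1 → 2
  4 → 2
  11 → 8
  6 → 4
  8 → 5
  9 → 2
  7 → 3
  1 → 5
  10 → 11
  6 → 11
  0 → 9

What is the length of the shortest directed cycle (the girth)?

3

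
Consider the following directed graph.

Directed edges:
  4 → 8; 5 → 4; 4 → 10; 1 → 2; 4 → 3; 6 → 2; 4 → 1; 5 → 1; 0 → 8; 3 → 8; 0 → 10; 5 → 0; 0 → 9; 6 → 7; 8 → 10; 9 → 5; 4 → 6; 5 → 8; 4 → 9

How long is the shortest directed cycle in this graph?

For each vertex v, BFS finds the shortest path from v back to v.
The shortest such closed walk is 4 → 9 → 5 → 4, length 3.

3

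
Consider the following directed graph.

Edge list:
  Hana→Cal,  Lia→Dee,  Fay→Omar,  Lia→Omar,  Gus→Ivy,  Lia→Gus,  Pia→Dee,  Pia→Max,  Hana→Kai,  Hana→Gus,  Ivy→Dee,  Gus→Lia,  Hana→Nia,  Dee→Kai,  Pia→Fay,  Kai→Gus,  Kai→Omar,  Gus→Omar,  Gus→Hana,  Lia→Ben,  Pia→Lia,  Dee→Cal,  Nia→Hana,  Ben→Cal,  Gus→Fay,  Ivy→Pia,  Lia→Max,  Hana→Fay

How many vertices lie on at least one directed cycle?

8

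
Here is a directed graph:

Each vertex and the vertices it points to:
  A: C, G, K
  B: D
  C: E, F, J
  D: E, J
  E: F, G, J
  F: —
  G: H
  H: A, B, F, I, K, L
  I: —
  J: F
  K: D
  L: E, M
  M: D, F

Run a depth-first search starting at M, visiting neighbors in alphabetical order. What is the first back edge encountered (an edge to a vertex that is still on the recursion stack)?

C→E

DFS from M (visiting neighbors in alphabetical order); mark gray on enter, black on exit:
M gray
  D gray
    E gray
      F gray
      F black
      G gray
        H gray
          A gray
            C gray
              C→E: E is gray → back edge
First back edge: C → E.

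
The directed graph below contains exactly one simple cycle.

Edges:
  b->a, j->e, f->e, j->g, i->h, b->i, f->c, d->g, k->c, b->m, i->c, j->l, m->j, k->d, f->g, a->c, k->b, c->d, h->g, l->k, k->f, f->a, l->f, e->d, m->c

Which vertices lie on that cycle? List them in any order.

b, j, k, l, m

DFS with gray/black marking from b:
b gray
  m gray
    j gray
      e gray
        d gray
          g gray
          g black
        d black
      e black
      j→g: g black — skip
      l gray
        k gray
          f gray
            c gray
              c→d: d black — skip
            c black
            a gray
              a→c: c black — skip
            a black
            f→e: e black — skip
            f→g: g black — skip
          f black
          k→c: c black — skip
          k→b: b is gray → back edge
Back edge closes the cycle b → m → j → l → k → b; its vertices are {b, j, k, l, m}.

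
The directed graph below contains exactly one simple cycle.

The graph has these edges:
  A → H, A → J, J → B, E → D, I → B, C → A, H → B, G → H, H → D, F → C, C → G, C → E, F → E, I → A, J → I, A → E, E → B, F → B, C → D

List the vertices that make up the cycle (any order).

DFS with gray/black marking from A:
A gray
  J gray
    I gray
      B gray
      B black
      I→A: A is gray → back edge
Back edge closes the cycle A → J → I → A; its vertices are {A, I, J}.

A, I, J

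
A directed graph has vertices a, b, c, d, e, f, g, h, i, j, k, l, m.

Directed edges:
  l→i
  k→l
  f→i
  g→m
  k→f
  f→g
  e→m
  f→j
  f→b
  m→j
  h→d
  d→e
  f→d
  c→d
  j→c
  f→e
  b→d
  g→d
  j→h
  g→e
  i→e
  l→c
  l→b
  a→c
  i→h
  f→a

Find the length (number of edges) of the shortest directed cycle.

For each vertex v, BFS finds the shortest path from v back to v.
The shortest such closed walk is m → j → c → d → e → m, length 5.

5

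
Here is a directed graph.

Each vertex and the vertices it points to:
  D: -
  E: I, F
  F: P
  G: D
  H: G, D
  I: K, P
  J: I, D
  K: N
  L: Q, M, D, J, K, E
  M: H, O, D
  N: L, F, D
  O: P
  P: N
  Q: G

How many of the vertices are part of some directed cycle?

A vertex is on a directed cycle iff it belongs to a strongly connected component of size ≥ 2 (or has a self-loop).
The vertices on cycles are {E, F, I, J, K, L, M, N, O, P} — 10 in total.

10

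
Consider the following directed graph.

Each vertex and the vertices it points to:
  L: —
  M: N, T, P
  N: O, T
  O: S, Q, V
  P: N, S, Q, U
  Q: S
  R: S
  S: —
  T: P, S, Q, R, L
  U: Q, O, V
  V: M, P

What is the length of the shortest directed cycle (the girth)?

3

For each vertex v, BFS finds the shortest path from v back to v.
The shortest such closed walk is U → V → P → U, length 3.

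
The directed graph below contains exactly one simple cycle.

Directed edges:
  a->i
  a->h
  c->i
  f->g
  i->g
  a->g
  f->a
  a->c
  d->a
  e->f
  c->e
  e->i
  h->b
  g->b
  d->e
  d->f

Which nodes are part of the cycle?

a, c, e, f

DFS with gray/black marking from a:
a gray
  h gray
    b gray
    b black
  h black
  g gray
    g→b: b black — skip
  g black
  c gray
    i gray
      i→g: g black — skip
    i black
    e gray
      f gray
        f→g: g black — skip
        f→a: a is gray → back edge
Back edge closes the cycle a → c → e → f → a; its vertices are {a, c, e, f}.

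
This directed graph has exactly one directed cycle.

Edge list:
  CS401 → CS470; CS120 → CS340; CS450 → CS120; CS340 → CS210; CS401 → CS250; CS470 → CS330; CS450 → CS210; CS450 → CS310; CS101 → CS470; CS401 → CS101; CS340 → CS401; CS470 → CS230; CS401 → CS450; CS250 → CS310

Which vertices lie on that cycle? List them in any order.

CS120, CS340, CS401, CS450

DFS with gray/black marking from CS401:
CS401 gray
  CS470 gray
    CS330 gray
    CS330 black
    CS230 gray
    CS230 black
  CS470 black
  CS101 gray
    CS101→CS470: CS470 black — skip
  CS101 black
  CS250 gray
    CS310 gray
    CS310 black
  CS250 black
  CS450 gray
    CS120 gray
      CS340 gray
        CS340→CS401: CS401 is gray → back edge
Back edge closes the cycle CS401 → CS450 → CS120 → CS340 → CS401; its vertices are {CS120, CS340, CS401, CS450}.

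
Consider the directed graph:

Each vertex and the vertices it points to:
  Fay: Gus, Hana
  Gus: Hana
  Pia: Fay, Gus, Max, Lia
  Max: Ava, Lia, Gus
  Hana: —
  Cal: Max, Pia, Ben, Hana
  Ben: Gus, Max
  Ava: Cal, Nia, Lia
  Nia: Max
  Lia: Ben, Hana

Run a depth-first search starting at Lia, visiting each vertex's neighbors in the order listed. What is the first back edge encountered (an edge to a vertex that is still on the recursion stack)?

Cal->Max

DFS from Lia (visiting each vertex's neighbors in the order listed); mark gray on enter, black on exit:
Lia gray
  Ben gray
    Gus gray
      Hana gray
      Hana black
    Gus black
    Max gray
      Ava gray
        Cal gray
          Cal→Max: Max is gray → back edge
First back edge: Cal → Max.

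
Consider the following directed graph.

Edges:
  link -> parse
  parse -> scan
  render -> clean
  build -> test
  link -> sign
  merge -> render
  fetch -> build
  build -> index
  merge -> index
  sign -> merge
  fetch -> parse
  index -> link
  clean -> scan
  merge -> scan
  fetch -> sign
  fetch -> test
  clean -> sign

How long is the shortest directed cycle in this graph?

4

For each vertex v, BFS finds the shortest path from v back to v.
The shortest such closed walk is sign → merge → index → link → sign, length 4.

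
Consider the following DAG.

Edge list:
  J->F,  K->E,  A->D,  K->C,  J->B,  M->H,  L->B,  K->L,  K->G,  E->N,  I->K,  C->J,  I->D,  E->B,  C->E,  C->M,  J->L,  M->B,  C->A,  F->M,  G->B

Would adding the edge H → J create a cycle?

Yes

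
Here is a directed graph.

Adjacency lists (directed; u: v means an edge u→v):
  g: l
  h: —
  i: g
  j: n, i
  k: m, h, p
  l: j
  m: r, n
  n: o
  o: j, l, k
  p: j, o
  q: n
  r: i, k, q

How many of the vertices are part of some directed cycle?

11

A vertex is on a directed cycle iff it belongs to a strongly connected component of size ≥ 2 (or has a self-loop).
The vertices on cycles are {g, i, j, k, l, m, n, o, p, q, r} — 11 in total.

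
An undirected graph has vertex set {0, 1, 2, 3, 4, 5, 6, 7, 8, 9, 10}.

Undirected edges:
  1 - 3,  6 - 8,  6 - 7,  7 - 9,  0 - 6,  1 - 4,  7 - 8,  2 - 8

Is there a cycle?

Yes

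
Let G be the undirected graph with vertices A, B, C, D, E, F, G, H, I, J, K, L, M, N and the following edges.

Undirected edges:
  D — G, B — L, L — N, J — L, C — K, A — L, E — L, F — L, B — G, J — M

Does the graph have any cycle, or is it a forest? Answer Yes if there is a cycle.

DFS, tracking each vertex's parent; an edge to a visited non-parent vertex closes a cycle.
Start from B:
visit B (parent –)
  visit G (parent B)
    visit D (parent G)
      D–G: parent, skip
    G–B: parent, skip
  visit L (parent B)
    visit N (parent L)
      N–L: parent, skip
    L–B: parent, skip
    visit J (parent L)
      visit M (parent J)
        M–J: parent, skip
      J–L: parent, skip
    visit E (parent L)
      E–L: parent, skip
    visit A (parent L)
      A–L: parent, skip
    visit F (parent L)
      F–L: parent, skip
visit C (parent –)
  visit K (parent C)
    K–C: parent, skip
visit H (parent –)
visit I (parent –)
No non-parent visited neighbor found — the graph is a forest.

No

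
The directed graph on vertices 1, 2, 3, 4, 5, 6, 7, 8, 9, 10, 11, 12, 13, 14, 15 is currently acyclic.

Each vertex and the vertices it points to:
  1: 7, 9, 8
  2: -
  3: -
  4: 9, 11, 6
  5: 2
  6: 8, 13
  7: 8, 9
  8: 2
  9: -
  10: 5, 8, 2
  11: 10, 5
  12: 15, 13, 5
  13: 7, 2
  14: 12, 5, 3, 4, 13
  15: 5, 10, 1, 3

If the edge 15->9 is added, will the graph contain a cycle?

No

Adding 15→9 creates a cycle iff 9 can already reach 15.
Explore from 9: no path reaches 15. The graph stays acyclic.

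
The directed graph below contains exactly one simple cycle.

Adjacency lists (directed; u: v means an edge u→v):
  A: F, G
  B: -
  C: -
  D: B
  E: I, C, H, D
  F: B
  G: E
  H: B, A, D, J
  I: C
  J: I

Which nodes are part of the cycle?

A, E, G, H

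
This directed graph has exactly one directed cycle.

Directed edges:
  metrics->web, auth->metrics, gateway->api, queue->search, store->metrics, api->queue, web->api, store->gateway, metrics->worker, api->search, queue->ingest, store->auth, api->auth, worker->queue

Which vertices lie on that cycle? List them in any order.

api, web, auth, metrics

DFS with gray/black marking from metrics:
metrics gray
  worker gray
    queue gray
      ingest gray
      ingest black
      search gray
      search black
    queue black
  worker black
  web gray
    api gray
      api→queue: queue black — skip
      auth gray
        auth→metrics: metrics is gray → back edge
Back edge closes the cycle metrics → web → api → auth → metrics; its vertices are {api, web, auth, metrics}.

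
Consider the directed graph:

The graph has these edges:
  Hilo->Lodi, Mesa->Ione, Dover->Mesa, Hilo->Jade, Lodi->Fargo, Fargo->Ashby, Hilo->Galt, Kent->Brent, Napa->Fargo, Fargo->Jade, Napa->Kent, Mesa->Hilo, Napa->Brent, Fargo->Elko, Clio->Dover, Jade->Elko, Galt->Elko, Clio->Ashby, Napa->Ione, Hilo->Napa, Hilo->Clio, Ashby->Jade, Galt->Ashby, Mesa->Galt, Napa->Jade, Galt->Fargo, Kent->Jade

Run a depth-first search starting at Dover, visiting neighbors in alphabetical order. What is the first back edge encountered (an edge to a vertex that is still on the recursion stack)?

Clio→Dover

DFS from Dover (visiting neighbors in alphabetical order); mark gray on enter, black on exit:
Dover gray
  Mesa gray
    Galt gray
      Ashby gray
        Jade gray
          Elko gray
          Elko black
        Jade black
      Ashby black
      Galt→Elko: Elko black — skip
      Fargo gray
        Fargo→Ashby: Ashby black — skip
        Fargo→Elko: Elko black — skip
        Fargo→Jade: Jade black — skip
      Fargo black
    Galt black
    Hilo gray
      Clio gray
        Clio→Ashby: Ashby black — skip
        Clio→Dover: Dover is gray → back edge
First back edge: Clio → Dover.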